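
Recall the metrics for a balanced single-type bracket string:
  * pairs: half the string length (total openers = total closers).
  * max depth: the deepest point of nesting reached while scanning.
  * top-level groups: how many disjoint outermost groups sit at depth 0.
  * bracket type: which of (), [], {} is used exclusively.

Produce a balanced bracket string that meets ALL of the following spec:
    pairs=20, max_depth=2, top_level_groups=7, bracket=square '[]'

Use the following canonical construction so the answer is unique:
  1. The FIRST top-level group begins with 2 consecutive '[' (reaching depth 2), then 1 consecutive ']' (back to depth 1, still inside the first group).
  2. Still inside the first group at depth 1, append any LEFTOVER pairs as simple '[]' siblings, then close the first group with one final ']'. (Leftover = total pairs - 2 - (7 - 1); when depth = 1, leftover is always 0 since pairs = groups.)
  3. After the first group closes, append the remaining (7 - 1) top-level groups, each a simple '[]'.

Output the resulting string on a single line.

Answer: [[][][][][][][][][][][][][]][][][][][][]

Derivation:
Spec: pairs=20 depth=2 groups=7
Leftover pairs = 20 - 2 - (7-1) = 12
First group: deep chain of depth 2 + 12 sibling pairs
Remaining 6 groups: simple '[]' each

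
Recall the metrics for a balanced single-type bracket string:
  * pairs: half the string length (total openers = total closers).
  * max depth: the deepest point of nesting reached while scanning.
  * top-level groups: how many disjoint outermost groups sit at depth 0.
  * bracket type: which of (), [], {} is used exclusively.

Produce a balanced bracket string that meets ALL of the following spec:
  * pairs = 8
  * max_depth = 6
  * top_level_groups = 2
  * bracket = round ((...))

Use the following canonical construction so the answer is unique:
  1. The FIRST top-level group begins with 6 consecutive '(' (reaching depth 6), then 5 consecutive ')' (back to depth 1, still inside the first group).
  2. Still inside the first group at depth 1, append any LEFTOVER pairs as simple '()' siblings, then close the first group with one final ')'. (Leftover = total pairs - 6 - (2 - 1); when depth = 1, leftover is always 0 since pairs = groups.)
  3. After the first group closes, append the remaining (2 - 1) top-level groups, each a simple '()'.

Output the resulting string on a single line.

Answer: (((((()))))())()

Derivation:
Spec: pairs=8 depth=6 groups=2
Leftover pairs = 8 - 6 - (2-1) = 1
First group: deep chain of depth 6 + 1 sibling pairs
Remaining 1 groups: simple '()' each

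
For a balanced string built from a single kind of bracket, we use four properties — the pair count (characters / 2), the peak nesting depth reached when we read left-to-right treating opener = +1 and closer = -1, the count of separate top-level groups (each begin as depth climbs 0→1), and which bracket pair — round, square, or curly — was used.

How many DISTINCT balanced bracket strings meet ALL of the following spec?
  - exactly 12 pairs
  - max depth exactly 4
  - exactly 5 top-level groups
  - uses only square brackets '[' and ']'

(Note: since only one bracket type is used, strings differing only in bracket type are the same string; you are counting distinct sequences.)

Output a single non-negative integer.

Answer: 5120

Derivation:
Spec: pairs=12 depth=4 groups=5
Count(depth <= 4) = 10620
Count(depth <= 3) = 5500
Count(depth == 4) = 10620 - 5500 = 5120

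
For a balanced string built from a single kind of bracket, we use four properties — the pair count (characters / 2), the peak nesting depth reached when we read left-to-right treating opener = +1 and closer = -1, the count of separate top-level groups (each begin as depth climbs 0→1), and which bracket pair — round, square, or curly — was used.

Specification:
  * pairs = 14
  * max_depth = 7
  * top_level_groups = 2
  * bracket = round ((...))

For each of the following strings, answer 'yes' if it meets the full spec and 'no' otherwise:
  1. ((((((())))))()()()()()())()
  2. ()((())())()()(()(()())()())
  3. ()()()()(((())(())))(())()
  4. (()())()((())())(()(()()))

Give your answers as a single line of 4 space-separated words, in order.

String 1 '((((((())))))()()()()()())()': depth seq [1 2 3 4 5 6 7 6 5 4 3 2 1 2 1 2 1 2 1 2 1 2 1 2 1 0 1 0]
  -> pairs=14 depth=7 groups=2 -> yes
String 2 '()((())())()()(()(()())()())': depth seq [1 0 1 2 3 2 1 2 1 0 1 0 1 0 1 2 1 2 3 2 3 2 1 2 1 2 1 0]
  -> pairs=14 depth=3 groups=5 -> no
String 3 '()()()()(((())(())))(())()': depth seq [1 0 1 0 1 0 1 0 1 2 3 4 3 2 3 4 3 2 1 0 1 2 1 0 1 0]
  -> pairs=13 depth=4 groups=7 -> no
String 4 '(()())()((())())(()(()()))': depth seq [1 2 1 2 1 0 1 0 1 2 3 2 1 2 1 0 1 2 1 2 3 2 3 2 1 0]
  -> pairs=13 depth=3 groups=4 -> no

Answer: yes no no no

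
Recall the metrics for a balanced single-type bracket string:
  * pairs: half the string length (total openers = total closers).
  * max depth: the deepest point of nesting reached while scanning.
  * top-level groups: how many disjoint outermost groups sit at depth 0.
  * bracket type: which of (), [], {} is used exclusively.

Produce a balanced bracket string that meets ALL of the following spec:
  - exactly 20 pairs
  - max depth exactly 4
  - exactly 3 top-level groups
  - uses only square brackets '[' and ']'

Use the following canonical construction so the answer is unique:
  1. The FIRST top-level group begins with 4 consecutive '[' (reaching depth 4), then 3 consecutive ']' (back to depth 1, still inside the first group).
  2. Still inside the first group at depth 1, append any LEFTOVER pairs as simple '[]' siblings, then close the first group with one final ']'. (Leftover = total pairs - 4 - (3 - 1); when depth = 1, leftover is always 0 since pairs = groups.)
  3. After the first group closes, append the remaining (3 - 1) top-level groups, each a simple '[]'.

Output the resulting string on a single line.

Answer: [[[[]]][][][][][][][][][][][][][][]][][]

Derivation:
Spec: pairs=20 depth=4 groups=3
Leftover pairs = 20 - 4 - (3-1) = 14
First group: deep chain of depth 4 + 14 sibling pairs
Remaining 2 groups: simple '[]' each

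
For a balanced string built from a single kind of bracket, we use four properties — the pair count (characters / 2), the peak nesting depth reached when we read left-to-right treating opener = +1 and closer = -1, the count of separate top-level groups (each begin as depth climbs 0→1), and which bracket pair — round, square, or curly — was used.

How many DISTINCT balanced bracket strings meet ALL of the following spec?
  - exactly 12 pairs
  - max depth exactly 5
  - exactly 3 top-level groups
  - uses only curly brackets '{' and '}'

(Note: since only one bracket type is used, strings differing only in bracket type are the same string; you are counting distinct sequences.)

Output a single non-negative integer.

Spec: pairs=12 depth=5 groups=3
Count(depth <= 5) = 33725
Count(depth <= 4) = 21176
Count(depth == 5) = 33725 - 21176 = 12549

Answer: 12549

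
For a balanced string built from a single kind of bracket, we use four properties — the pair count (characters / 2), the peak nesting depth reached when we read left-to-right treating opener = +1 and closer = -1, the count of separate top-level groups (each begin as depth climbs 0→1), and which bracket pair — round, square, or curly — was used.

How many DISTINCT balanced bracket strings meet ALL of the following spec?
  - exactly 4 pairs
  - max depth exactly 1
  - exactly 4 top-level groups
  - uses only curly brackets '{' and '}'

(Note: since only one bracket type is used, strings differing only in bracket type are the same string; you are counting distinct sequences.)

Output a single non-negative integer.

Spec: pairs=4 depth=1 groups=4
Count(depth <= 1) = 1
Count(depth <= 0) = 0
Count(depth == 1) = 1 - 0 = 1

Answer: 1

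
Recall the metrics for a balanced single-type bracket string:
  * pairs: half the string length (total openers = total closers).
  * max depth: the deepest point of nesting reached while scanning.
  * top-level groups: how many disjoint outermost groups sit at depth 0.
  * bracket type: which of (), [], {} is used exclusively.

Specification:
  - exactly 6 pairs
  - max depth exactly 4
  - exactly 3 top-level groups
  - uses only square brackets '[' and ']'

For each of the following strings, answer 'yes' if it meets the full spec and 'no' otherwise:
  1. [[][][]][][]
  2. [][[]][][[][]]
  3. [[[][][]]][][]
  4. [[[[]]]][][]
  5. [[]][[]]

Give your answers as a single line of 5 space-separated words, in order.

Answer: no no no yes no

Derivation:
String 1 '[[][][]][][]': depth seq [1 2 1 2 1 2 1 0 1 0 1 0]
  -> pairs=6 depth=2 groups=3 -> no
String 2 '[][[]][][[][]]': depth seq [1 0 1 2 1 0 1 0 1 2 1 2 1 0]
  -> pairs=7 depth=2 groups=4 -> no
String 3 '[[[][][]]][][]': depth seq [1 2 3 2 3 2 3 2 1 0 1 0 1 0]
  -> pairs=7 depth=3 groups=3 -> no
String 4 '[[[[]]]][][]': depth seq [1 2 3 4 3 2 1 0 1 0 1 0]
  -> pairs=6 depth=4 groups=3 -> yes
String 5 '[[]][[]]': depth seq [1 2 1 0 1 2 1 0]
  -> pairs=4 depth=2 groups=2 -> no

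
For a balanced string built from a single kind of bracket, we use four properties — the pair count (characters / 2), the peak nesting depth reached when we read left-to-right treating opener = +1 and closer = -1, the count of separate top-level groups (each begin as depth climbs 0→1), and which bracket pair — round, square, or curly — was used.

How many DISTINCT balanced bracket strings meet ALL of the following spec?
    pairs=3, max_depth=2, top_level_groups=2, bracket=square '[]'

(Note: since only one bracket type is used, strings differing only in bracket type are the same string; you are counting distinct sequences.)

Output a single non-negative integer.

Answer: 2

Derivation:
Spec: pairs=3 depth=2 groups=2
Count(depth <= 2) = 2
Count(depth <= 1) = 0
Count(depth == 2) = 2 - 0 = 2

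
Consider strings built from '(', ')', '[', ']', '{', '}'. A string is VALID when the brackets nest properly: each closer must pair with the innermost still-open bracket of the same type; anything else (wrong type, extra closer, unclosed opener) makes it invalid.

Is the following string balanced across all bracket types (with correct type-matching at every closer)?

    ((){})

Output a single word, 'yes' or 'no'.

Answer: yes

Derivation:
pos 0: push '('; stack = (
pos 1: push '('; stack = ((
pos 2: ')' matches '('; pop; stack = (
pos 3: push '{'; stack = ({
pos 4: '}' matches '{'; pop; stack = (
pos 5: ')' matches '('; pop; stack = (empty)
end: stack empty → VALID
Verdict: properly nested → yes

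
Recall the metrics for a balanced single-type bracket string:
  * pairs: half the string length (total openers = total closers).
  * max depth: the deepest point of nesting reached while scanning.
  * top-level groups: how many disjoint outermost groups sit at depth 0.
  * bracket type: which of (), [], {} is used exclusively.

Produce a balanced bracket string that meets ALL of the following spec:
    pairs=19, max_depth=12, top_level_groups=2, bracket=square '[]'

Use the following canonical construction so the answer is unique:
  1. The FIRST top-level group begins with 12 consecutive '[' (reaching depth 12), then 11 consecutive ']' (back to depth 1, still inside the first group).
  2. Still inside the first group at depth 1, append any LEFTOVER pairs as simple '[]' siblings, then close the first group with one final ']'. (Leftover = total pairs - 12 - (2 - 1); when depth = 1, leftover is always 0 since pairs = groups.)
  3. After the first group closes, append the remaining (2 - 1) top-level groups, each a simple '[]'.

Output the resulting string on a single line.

Spec: pairs=19 depth=12 groups=2
Leftover pairs = 19 - 12 - (2-1) = 6
First group: deep chain of depth 12 + 6 sibling pairs
Remaining 1 groups: simple '[]' each

Answer: [[[[[[[[[[[[]]]]]]]]]]][][][][][][]][]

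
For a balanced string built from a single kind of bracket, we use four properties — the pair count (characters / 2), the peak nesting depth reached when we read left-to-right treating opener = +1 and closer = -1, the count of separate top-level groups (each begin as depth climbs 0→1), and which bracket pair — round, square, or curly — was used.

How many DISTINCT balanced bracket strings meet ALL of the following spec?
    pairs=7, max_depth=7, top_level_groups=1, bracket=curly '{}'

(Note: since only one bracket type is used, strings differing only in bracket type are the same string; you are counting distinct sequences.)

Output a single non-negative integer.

Spec: pairs=7 depth=7 groups=1
Count(depth <= 7) = 132
Count(depth <= 6) = 131
Count(depth == 7) = 132 - 131 = 1

Answer: 1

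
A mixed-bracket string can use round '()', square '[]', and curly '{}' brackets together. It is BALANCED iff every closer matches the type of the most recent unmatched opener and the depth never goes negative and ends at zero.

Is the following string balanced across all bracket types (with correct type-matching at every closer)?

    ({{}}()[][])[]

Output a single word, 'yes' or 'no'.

pos 0: push '('; stack = (
pos 1: push '{'; stack = ({
pos 2: push '{'; stack = ({{
pos 3: '}' matches '{'; pop; stack = ({
pos 4: '}' matches '{'; pop; stack = (
pos 5: push '('; stack = ((
pos 6: ')' matches '('; pop; stack = (
pos 7: push '['; stack = ([
pos 8: ']' matches '['; pop; stack = (
pos 9: push '['; stack = ([
pos 10: ']' matches '['; pop; stack = (
pos 11: ')' matches '('; pop; stack = (empty)
pos 12: push '['; stack = [
pos 13: ']' matches '['; pop; stack = (empty)
end: stack empty → VALID
Verdict: properly nested → yes

Answer: yes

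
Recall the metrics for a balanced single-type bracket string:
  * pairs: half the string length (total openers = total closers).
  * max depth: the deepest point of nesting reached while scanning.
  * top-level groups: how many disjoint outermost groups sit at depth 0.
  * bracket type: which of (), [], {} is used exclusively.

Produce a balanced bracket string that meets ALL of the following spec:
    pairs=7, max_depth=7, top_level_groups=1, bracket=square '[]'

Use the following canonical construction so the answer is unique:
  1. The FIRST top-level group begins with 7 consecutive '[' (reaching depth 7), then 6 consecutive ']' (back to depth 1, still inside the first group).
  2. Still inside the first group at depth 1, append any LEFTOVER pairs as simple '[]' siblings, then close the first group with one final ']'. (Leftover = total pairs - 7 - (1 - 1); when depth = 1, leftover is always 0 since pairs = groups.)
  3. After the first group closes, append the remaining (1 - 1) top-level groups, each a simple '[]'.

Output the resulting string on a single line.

Answer: [[[[[[[]]]]]]]

Derivation:
Spec: pairs=7 depth=7 groups=1
Leftover pairs = 7 - 7 - (1-1) = 0
First group: deep chain of depth 7 + 0 sibling pairs
Remaining 0 groups: simple '[]' each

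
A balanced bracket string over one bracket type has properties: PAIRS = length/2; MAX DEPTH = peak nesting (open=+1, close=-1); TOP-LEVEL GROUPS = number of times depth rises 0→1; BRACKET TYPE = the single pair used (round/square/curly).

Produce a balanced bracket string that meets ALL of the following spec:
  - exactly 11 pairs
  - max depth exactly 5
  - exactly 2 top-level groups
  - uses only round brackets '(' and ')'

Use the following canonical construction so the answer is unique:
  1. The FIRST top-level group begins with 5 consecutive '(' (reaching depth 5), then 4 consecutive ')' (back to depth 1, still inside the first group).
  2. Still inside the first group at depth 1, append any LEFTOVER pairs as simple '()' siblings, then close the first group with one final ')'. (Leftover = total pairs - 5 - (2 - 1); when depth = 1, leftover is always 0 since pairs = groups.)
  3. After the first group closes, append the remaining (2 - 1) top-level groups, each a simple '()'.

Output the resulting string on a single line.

Spec: pairs=11 depth=5 groups=2
Leftover pairs = 11 - 5 - (2-1) = 5
First group: deep chain of depth 5 + 5 sibling pairs
Remaining 1 groups: simple '()' each

Answer: ((((())))()()()()())()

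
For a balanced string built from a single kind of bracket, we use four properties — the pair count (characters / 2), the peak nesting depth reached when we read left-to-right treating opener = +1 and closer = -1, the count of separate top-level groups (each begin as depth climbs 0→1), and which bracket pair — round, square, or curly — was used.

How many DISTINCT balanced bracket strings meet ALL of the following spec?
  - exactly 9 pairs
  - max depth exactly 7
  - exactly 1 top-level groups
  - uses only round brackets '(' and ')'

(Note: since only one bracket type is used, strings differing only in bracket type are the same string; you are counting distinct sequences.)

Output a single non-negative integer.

Answer: 75

Derivation:
Spec: pairs=9 depth=7 groups=1
Count(depth <= 7) = 1416
Count(depth <= 6) = 1341
Count(depth == 7) = 1416 - 1341 = 75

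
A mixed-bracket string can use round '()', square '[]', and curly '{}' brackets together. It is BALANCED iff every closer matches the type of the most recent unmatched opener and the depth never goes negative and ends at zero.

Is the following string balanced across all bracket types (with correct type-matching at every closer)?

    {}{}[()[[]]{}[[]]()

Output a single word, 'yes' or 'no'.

Answer: no

Derivation:
pos 0: push '{'; stack = {
pos 1: '}' matches '{'; pop; stack = (empty)
pos 2: push '{'; stack = {
pos 3: '}' matches '{'; pop; stack = (empty)
pos 4: push '['; stack = [
pos 5: push '('; stack = [(
pos 6: ')' matches '('; pop; stack = [
pos 7: push '['; stack = [[
pos 8: push '['; stack = [[[
pos 9: ']' matches '['; pop; stack = [[
pos 10: ']' matches '['; pop; stack = [
pos 11: push '{'; stack = [{
pos 12: '}' matches '{'; pop; stack = [
pos 13: push '['; stack = [[
pos 14: push '['; stack = [[[
pos 15: ']' matches '['; pop; stack = [[
pos 16: ']' matches '['; pop; stack = [
pos 17: push '('; stack = [(
pos 18: ')' matches '('; pop; stack = [
end: stack still non-empty ([) → INVALID
Verdict: unclosed openers at end: [ → no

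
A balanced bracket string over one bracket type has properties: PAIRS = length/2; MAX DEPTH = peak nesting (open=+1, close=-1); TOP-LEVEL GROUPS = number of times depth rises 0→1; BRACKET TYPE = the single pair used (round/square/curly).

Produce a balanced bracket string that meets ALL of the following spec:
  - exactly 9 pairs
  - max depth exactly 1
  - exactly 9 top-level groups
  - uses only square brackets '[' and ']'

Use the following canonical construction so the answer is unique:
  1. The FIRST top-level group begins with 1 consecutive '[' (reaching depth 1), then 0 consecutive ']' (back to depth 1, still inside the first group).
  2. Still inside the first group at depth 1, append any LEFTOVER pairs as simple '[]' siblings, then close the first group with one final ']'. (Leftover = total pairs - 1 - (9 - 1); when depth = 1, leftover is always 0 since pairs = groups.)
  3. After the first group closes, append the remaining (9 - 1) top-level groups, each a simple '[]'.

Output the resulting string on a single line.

Answer: [][][][][][][][][]

Derivation:
Spec: pairs=9 depth=1 groups=9
Leftover pairs = 9 - 1 - (9-1) = 0
First group: deep chain of depth 1 + 0 sibling pairs
Remaining 8 groups: simple '[]' each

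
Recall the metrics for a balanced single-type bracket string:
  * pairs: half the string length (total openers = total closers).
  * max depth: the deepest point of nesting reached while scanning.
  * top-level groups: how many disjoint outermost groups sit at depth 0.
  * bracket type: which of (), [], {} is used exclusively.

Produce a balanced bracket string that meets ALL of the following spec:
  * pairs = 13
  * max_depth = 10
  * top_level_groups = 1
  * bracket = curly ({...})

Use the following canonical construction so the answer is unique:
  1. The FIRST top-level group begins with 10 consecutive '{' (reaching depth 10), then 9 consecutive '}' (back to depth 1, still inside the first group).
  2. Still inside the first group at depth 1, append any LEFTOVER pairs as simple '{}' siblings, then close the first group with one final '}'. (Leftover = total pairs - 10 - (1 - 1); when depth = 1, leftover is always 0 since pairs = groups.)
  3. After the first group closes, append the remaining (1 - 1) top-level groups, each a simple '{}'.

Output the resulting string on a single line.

Answer: {{{{{{{{{{}}}}}}}}}{}{}{}}

Derivation:
Spec: pairs=13 depth=10 groups=1
Leftover pairs = 13 - 10 - (1-1) = 3
First group: deep chain of depth 10 + 3 sibling pairs
Remaining 0 groups: simple '{}' each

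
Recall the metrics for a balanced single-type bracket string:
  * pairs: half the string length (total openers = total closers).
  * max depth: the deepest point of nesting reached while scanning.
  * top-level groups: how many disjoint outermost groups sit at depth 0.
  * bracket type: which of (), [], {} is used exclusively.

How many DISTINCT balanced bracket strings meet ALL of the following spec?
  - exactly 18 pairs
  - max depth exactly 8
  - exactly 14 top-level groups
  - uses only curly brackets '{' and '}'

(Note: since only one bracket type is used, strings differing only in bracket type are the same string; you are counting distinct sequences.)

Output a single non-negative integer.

Spec: pairs=18 depth=8 groups=14
Count(depth <= 8) = 4655
Count(depth <= 7) = 4655
Count(depth == 8) = 4655 - 4655 = 0

Answer: 0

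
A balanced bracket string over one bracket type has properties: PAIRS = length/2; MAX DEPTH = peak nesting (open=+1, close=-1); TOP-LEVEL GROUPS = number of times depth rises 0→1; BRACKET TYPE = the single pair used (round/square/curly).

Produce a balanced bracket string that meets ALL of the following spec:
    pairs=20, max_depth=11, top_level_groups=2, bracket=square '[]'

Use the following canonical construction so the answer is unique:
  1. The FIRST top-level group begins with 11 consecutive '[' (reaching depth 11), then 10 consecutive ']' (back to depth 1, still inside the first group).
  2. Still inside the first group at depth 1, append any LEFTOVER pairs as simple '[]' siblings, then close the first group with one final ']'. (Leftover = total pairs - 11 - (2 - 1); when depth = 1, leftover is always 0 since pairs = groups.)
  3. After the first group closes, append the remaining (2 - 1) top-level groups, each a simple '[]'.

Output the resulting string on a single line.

Spec: pairs=20 depth=11 groups=2
Leftover pairs = 20 - 11 - (2-1) = 8
First group: deep chain of depth 11 + 8 sibling pairs
Remaining 1 groups: simple '[]' each

Answer: [[[[[[[[[[[]]]]]]]]]][][][][][][][][]][]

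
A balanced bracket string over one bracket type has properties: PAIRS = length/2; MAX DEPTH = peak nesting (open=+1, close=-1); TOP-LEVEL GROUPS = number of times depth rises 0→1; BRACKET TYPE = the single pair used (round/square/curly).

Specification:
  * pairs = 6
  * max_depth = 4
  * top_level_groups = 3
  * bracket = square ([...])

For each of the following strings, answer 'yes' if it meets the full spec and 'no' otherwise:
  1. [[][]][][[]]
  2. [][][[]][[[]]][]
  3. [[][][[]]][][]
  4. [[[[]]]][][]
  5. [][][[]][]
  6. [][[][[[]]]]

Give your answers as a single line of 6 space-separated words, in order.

String 1 '[[][]][][[]]': depth seq [1 2 1 2 1 0 1 0 1 2 1 0]
  -> pairs=6 depth=2 groups=3 -> no
String 2 '[][][[]][[[]]][]': depth seq [1 0 1 0 1 2 1 0 1 2 3 2 1 0 1 0]
  -> pairs=8 depth=3 groups=5 -> no
String 3 '[[][][[]]][][]': depth seq [1 2 1 2 1 2 3 2 1 0 1 0 1 0]
  -> pairs=7 depth=3 groups=3 -> no
String 4 '[[[[]]]][][]': depth seq [1 2 3 4 3 2 1 0 1 0 1 0]
  -> pairs=6 depth=4 groups=3 -> yes
String 5 '[][][[]][]': depth seq [1 0 1 0 1 2 1 0 1 0]
  -> pairs=5 depth=2 groups=4 -> no
String 6 '[][[][[[]]]]': depth seq [1 0 1 2 1 2 3 4 3 2 1 0]
  -> pairs=6 depth=4 groups=2 -> no

Answer: no no no yes no no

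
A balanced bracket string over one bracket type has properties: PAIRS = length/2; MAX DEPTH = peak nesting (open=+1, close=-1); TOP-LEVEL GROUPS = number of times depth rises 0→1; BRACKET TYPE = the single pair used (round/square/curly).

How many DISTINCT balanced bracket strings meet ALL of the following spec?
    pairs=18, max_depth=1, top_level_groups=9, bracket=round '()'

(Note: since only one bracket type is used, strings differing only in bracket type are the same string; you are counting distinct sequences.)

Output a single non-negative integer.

Answer: 0

Derivation:
Spec: pairs=18 depth=1 groups=9
Count(depth <= 1) = 0
Count(depth <= 0) = 0
Count(depth == 1) = 0 - 0 = 0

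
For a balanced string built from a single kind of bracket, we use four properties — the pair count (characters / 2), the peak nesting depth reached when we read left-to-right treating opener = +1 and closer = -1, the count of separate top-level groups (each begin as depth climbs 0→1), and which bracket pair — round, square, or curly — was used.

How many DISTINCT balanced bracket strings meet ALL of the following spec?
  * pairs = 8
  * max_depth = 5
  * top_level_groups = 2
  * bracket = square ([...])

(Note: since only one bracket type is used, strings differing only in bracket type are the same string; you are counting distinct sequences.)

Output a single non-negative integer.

Answer: 84

Derivation:
Spec: pairs=8 depth=5 groups=2
Count(depth <= 5) = 407
Count(depth <= 4) = 323
Count(depth == 5) = 407 - 323 = 84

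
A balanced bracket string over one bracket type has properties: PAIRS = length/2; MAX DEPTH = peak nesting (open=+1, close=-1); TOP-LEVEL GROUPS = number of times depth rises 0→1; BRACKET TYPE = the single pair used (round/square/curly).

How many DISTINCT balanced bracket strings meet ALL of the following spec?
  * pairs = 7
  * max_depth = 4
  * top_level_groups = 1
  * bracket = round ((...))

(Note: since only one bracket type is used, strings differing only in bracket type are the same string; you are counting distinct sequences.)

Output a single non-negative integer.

Answer: 57

Derivation:
Spec: pairs=7 depth=4 groups=1
Count(depth <= 4) = 89
Count(depth <= 3) = 32
Count(depth == 4) = 89 - 32 = 57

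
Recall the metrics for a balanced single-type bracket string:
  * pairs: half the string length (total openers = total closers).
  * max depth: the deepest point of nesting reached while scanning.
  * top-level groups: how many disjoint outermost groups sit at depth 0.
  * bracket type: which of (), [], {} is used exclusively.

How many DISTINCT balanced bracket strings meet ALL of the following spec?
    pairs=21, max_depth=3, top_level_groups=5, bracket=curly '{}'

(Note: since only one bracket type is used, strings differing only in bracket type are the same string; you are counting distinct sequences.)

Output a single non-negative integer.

Answer: 23332115

Derivation:
Spec: pairs=21 depth=3 groups=5
Count(depth <= 3) = 23336960
Count(depth <= 2) = 4845
Count(depth == 3) = 23336960 - 4845 = 23332115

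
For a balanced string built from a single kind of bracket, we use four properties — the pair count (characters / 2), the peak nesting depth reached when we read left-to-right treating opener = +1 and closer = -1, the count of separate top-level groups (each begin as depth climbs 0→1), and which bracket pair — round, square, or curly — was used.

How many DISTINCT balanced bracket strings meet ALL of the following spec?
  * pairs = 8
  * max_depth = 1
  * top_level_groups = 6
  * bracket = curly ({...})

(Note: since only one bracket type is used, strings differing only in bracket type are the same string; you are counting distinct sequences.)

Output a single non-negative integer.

Answer: 0

Derivation:
Spec: pairs=8 depth=1 groups=6
Count(depth <= 1) = 0
Count(depth <= 0) = 0
Count(depth == 1) = 0 - 0 = 0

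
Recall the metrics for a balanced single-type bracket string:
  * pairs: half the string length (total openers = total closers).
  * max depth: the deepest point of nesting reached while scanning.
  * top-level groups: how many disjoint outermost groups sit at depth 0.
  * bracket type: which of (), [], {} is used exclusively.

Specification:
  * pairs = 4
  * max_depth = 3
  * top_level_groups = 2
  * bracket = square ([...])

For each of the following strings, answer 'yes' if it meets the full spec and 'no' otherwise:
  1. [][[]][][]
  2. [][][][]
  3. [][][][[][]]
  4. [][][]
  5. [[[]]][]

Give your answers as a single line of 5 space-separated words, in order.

String 1 '[][[]][][]': depth seq [1 0 1 2 1 0 1 0 1 0]
  -> pairs=5 depth=2 groups=4 -> no
String 2 '[][][][]': depth seq [1 0 1 0 1 0 1 0]
  -> pairs=4 depth=1 groups=4 -> no
String 3 '[][][][[][]]': depth seq [1 0 1 0 1 0 1 2 1 2 1 0]
  -> pairs=6 depth=2 groups=4 -> no
String 4 '[][][]': depth seq [1 0 1 0 1 0]
  -> pairs=3 depth=1 groups=3 -> no
String 5 '[[[]]][]': depth seq [1 2 3 2 1 0 1 0]
  -> pairs=4 depth=3 groups=2 -> yes

Answer: no no no no yes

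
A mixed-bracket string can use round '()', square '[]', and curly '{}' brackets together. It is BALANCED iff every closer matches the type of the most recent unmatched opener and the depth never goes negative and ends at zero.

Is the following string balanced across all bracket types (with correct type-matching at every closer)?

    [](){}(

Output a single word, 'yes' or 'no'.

pos 0: push '['; stack = [
pos 1: ']' matches '['; pop; stack = (empty)
pos 2: push '('; stack = (
pos 3: ')' matches '('; pop; stack = (empty)
pos 4: push '{'; stack = {
pos 5: '}' matches '{'; pop; stack = (empty)
pos 6: push '('; stack = (
end: stack still non-empty (() → INVALID
Verdict: unclosed openers at end: ( → no

Answer: no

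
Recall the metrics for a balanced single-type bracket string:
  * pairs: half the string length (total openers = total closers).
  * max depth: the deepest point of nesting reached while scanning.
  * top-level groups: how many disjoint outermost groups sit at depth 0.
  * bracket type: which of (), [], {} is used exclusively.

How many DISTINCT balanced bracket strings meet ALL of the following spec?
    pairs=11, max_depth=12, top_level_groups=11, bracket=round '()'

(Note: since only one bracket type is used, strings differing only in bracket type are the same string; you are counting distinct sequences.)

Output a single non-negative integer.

Spec: pairs=11 depth=12 groups=11
Count(depth <= 12) = 1
Count(depth <= 11) = 1
Count(depth == 12) = 1 - 1 = 0

Answer: 0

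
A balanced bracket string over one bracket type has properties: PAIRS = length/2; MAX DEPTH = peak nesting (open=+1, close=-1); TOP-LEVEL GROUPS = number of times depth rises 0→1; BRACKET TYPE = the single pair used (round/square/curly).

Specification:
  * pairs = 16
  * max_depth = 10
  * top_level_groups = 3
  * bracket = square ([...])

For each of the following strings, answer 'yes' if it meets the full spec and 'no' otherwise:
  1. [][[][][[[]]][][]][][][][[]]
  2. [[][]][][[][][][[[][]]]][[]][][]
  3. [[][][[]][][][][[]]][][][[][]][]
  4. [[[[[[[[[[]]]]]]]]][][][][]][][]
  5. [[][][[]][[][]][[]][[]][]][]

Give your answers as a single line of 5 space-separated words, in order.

String 1 '[][[][][[[]]][][]][][][][[]]': depth seq [1 0 1 2 1 2 1 2 3 4 3 2 1 2 1 2 1 0 1 0 1 0 1 0 1 2 1 0]
  -> pairs=14 depth=4 groups=6 -> no
String 2 '[[][]][][[][][][[[][]]]][[]][][]': depth seq [1 2 1 2 1 0 1 0 1 2 1 2 1 2 1 2 3 4 3 4 3 2 1 0 1 2 1 0 1 0 1 0]
  -> pairs=16 depth=4 groups=6 -> no
String 3 '[[][][[]][][][][[]]][][][[][]][]': depth seq [1 2 1 2 1 2 3 2 1 2 1 2 1 2 1 2 3 2 1 0 1 0 1 0 1 2 1 2 1 0 1 0]
  -> pairs=16 depth=3 groups=5 -> no
String 4 '[[[[[[[[[[]]]]]]]]][][][][]][][]': depth seq [1 2 3 4 5 6 7 8 9 10 9 8 7 6 5 4 3 2 1 2 1 2 1 2 1 2 1 0 1 0 1 0]
  -> pairs=16 depth=10 groups=3 -> yes
String 5 '[[][][[]][[][]][[]][[]][]][]': depth seq [1 2 1 2 1 2 3 2 1 2 3 2 3 2 1 2 3 2 1 2 3 2 1 2 1 0 1 0]
  -> pairs=14 depth=3 groups=2 -> no

Answer: no no no yes no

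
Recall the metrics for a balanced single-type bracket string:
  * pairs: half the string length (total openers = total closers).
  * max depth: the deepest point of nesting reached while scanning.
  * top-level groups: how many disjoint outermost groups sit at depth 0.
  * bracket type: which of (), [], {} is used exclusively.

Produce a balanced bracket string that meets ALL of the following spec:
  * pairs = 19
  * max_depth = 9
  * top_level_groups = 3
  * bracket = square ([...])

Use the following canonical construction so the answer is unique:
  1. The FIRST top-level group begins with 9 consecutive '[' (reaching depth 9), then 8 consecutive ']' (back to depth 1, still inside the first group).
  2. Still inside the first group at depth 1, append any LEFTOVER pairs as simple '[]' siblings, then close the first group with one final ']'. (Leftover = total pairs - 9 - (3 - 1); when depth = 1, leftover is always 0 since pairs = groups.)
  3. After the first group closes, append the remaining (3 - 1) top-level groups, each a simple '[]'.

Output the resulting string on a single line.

Answer: [[[[[[[[[]]]]]]]][][][][][][][][]][][]

Derivation:
Spec: pairs=19 depth=9 groups=3
Leftover pairs = 19 - 9 - (3-1) = 8
First group: deep chain of depth 9 + 8 sibling pairs
Remaining 2 groups: simple '[]' each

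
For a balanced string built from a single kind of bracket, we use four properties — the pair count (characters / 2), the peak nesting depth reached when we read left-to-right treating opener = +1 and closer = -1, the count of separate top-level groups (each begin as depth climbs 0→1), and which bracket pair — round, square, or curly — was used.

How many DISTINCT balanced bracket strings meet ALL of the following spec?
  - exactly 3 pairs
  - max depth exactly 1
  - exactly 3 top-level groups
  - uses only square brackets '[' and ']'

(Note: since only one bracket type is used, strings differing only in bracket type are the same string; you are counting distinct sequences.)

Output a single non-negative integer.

Spec: pairs=3 depth=1 groups=3
Count(depth <= 1) = 1
Count(depth <= 0) = 0
Count(depth == 1) = 1 - 0 = 1

Answer: 1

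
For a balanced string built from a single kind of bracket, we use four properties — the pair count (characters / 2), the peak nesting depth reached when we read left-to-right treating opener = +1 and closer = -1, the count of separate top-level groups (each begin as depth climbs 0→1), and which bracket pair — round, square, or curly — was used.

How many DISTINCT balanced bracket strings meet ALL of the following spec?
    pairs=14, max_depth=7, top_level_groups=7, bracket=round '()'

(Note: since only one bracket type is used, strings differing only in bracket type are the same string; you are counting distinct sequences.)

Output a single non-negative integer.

Answer: 119

Derivation:
Spec: pairs=14 depth=7 groups=7
Count(depth <= 7) = 38753
Count(depth <= 6) = 38634
Count(depth == 7) = 38753 - 38634 = 119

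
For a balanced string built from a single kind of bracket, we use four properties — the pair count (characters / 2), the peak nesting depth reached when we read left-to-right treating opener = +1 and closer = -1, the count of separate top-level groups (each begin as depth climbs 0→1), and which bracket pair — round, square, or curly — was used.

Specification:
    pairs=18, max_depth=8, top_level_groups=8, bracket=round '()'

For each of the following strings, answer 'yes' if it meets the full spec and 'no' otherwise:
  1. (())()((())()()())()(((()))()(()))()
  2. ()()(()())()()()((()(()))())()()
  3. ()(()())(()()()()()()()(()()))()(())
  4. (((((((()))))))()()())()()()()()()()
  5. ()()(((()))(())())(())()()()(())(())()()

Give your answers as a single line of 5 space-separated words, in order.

String 1 '(())()((())()()())()(((()))()(()))()': depth seq [1 2 1 0 1 0 1 2 3 2 1 2 1 2 1 2 1 0 1 0 1 2 3 4 3 2 1 2 1 2 3 2 1 0 1 0]
  -> pairs=18 depth=4 groups=6 -> no
String 2 '()()(()())()()()((()(()))())()()': depth seq [1 0 1 0 1 2 1 2 1 0 1 0 1 0 1 0 1 2 3 2 3 4 3 2 1 2 1 0 1 0 1 0]
  -> pairs=16 depth=4 groups=9 -> no
String 3 '()(()())(()()()()()()()(()()))()(())': depth seq [1 0 1 2 1 2 1 0 1 2 1 2 1 2 1 2 1 2 1 2 1 2 1 2 3 2 3 2 1 0 1 0 1 2 1 0]
  -> pairs=18 depth=3 groups=5 -> no
String 4 '(((((((()))))))()()())()()()()()()()': depth seq [1 2 3 4 5 6 7 8 7 6 5 4 3 2 1 2 1 2 1 2 1 0 1 0 1 0 1 0 1 0 1 0 1 0 1 0]
  -> pairs=18 depth=8 groups=8 -> yes
String 5 '()()(((()))(())())(())()()()(())(())()()': depth seq [1 0 1 0 1 2 3 4 3 2 1 2 3 2 1 2 1 0 1 2 1 0 1 0 1 0 1 0 1 2 1 0 1 2 1 0 1 0 1 0]
  -> pairs=20 depth=4 groups=11 -> no

Answer: no no no yes no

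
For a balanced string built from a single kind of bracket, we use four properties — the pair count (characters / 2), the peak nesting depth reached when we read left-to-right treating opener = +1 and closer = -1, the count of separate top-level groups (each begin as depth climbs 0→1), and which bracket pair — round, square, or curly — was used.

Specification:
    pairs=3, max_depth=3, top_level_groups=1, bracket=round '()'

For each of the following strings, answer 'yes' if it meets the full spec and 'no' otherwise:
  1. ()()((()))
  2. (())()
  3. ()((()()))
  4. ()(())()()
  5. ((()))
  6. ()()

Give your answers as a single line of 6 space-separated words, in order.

String 1 '()()((()))': depth seq [1 0 1 0 1 2 3 2 1 0]
  -> pairs=5 depth=3 groups=3 -> no
String 2 '(())()': depth seq [1 2 1 0 1 0]
  -> pairs=3 depth=2 groups=2 -> no
String 3 '()((()()))': depth seq [1 0 1 2 3 2 3 2 1 0]
  -> pairs=5 depth=3 groups=2 -> no
String 4 '()(())()()': depth seq [1 0 1 2 1 0 1 0 1 0]
  -> pairs=5 depth=2 groups=4 -> no
String 5 '((()))': depth seq [1 2 3 2 1 0]
  -> pairs=3 depth=3 groups=1 -> yes
String 6 '()()': depth seq [1 0 1 0]
  -> pairs=2 depth=1 groups=2 -> no

Answer: no no no no yes no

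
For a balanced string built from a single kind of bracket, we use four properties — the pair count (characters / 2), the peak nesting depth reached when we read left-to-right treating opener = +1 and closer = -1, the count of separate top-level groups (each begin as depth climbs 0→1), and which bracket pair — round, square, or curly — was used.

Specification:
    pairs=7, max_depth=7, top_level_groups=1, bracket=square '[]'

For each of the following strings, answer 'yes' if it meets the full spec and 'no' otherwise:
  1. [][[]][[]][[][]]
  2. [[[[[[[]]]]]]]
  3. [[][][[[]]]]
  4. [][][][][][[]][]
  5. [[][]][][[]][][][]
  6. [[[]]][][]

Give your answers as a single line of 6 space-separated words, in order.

String 1 '[][[]][[]][[][]]': depth seq [1 0 1 2 1 0 1 2 1 0 1 2 1 2 1 0]
  -> pairs=8 depth=2 groups=4 -> no
String 2 '[[[[[[[]]]]]]]': depth seq [1 2 3 4 5 6 7 6 5 4 3 2 1 0]
  -> pairs=7 depth=7 groups=1 -> yes
String 3 '[[][][[[]]]]': depth seq [1 2 1 2 1 2 3 4 3 2 1 0]
  -> pairs=6 depth=4 groups=1 -> no
String 4 '[][][][][][[]][]': depth seq [1 0 1 0 1 0 1 0 1 0 1 2 1 0 1 0]
  -> pairs=8 depth=2 groups=7 -> no
String 5 '[[][]][][[]][][][]': depth seq [1 2 1 2 1 0 1 0 1 2 1 0 1 0 1 0 1 0]
  -> pairs=9 depth=2 groups=6 -> no
String 6 '[[[]]][][]': depth seq [1 2 3 2 1 0 1 0 1 0]
  -> pairs=5 depth=3 groups=3 -> no

Answer: no yes no no no no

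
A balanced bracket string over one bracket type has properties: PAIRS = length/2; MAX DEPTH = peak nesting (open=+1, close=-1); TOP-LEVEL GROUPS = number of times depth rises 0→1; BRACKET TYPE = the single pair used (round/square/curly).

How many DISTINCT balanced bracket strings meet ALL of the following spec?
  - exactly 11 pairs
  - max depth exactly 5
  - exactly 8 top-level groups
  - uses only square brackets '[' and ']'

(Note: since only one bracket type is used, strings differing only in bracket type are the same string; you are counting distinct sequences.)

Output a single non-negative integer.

Spec: pairs=11 depth=5 groups=8
Count(depth <= 5) = 208
Count(depth <= 4) = 208
Count(depth == 5) = 208 - 208 = 0

Answer: 0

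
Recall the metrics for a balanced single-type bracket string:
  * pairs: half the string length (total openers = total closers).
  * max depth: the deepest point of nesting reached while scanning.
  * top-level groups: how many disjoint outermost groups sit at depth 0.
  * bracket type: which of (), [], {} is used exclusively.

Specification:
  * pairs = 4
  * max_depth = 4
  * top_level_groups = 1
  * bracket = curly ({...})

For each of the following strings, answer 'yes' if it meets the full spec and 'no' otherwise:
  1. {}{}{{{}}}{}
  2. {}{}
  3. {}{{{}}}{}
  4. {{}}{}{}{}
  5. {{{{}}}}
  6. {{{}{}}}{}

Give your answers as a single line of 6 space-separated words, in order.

String 1 '{}{}{{{}}}{}': depth seq [1 0 1 0 1 2 3 2 1 0 1 0]
  -> pairs=6 depth=3 groups=4 -> no
String 2 '{}{}': depth seq [1 0 1 0]
  -> pairs=2 depth=1 groups=2 -> no
String 3 '{}{{{}}}{}': depth seq [1 0 1 2 3 2 1 0 1 0]
  -> pairs=5 depth=3 groups=3 -> no
String 4 '{{}}{}{}{}': depth seq [1 2 1 0 1 0 1 0 1 0]
  -> pairs=5 depth=2 groups=4 -> no
String 5 '{{{{}}}}': depth seq [1 2 3 4 3 2 1 0]
  -> pairs=4 depth=4 groups=1 -> yes
String 6 '{{{}{}}}{}': depth seq [1 2 3 2 3 2 1 0 1 0]
  -> pairs=5 depth=3 groups=2 -> no

Answer: no no no no yes no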